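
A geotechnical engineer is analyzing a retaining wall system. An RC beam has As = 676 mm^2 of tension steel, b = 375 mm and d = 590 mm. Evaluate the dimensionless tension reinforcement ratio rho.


rho = As / (b * d)
= 676 / (375 * 590)
= 676 / 221250
= 0.003055 (dimensionless)

0.003055 (dimensionless)


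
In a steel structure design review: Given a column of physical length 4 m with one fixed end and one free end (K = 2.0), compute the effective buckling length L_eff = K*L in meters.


L_eff = K * L
= 2.0 * 4
= 8.0 m

8.0 m


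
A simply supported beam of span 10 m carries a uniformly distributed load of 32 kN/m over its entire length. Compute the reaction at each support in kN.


Total load = w * L = 32 * 10 = 320 kN
By symmetry, each reaction R = total / 2 = 320 / 2 = 160.0 kN

160.0 kN


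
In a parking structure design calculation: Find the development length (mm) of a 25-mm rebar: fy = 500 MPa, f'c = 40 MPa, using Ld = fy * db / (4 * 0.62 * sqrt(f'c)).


Ld = (fy * db) / (4 * 0.62 * sqrt(f'c))
= (500 * 25) / (4 * 0.62 * sqrt(40))
= 12500 / 15.6849
= 796.94 mm

796.94 mm


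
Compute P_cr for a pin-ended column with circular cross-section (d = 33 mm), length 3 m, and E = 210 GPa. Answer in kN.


I = pi * d^4 / 64 = 58213.76 mm^4
L = 3000.0 mm
P_cr = pi^2 * E * I / L^2
= 9.8696 * 210000.0 * 58213.76 / 3000.0^2
= 13406.09 N = 13.4061 kN

13.4061 kN


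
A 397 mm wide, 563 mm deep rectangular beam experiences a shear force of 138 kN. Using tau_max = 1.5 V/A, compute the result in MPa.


A = b * h = 397 * 563 = 223511 mm^2
V = 138 kN = 138000.0 N
tau_max = 1.5 * V / A = 1.5 * 138000.0 / 223511
= 0.9261 MPa

0.9261 MPa


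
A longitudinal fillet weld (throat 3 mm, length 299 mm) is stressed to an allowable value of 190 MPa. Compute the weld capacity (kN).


Strength = throat * length * allowable stress
= 3 * 299 * 190 N
= 170430 N
= 170.43 kN

170.43 kN


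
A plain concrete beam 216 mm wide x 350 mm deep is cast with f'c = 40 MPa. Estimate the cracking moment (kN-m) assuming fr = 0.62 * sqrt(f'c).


fr = 0.62 * sqrt(40) = 0.62 * 6.3246 = 3.9212 MPa
I = 216 * 350^3 / 12 = 771750000.0 mm^4
y_t = 175.0 mm
M_cr = fr * I / y_t = 3.9212 * 771750000.0 / 175.0 N-mm
= 17.2926 kN-m

17.2926 kN-m


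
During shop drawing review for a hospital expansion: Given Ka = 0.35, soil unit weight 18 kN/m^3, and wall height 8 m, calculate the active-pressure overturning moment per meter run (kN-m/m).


Pa = 0.5 * Ka * gamma * H^2
= 0.5 * 0.35 * 18 * 8^2
= 201.6 kN/m
Arm = H / 3 = 8 / 3 = 2.6667 m
Mo = Pa * arm = Pa * H / 3 = 201.6 * 8 / 3 = 537.6 kN-m/m

537.6 kN-m/m


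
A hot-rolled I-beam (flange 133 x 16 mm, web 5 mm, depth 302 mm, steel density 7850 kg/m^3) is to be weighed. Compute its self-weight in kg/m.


A_flanges = 2 * 133 * 16 = 4256 mm^2
A_web = (302 - 2 * 16) * 5 = 1350 mm^2
A_total = 4256 + 1350 = 5606 mm^2 = 0.005606 m^2
Weight = rho * A = 7850 * 0.005606 = 44.0071 kg/m

44.0071 kg/m


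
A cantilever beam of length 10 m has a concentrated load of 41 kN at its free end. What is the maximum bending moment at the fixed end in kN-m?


For a cantilever with a point load at the free end:
M_max = P * L = 41 * 10 = 410 kN-m

410 kN-m


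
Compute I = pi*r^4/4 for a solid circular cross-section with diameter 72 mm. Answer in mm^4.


r = d / 2 = 72 / 2 = 36.0 mm
I = pi * r^4 / 4 = pi * 36.0^4 / 4
= 1319167.32 mm^4

1319167.32 mm^4


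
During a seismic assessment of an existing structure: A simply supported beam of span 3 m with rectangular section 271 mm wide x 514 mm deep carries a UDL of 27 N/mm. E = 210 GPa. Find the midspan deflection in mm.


I = 271 * 514^3 / 12 = 3066743135.33 mm^4
L = 3000.0 mm, w = 27 N/mm, E = 210000.0 MPa
delta = 5 * w * L^4 / (384 * E * I)
= 5 * 27 * 3000.0^4 / (384 * 210000.0 * 3066743135.33)
= 0.0442 mm

0.0442 mm


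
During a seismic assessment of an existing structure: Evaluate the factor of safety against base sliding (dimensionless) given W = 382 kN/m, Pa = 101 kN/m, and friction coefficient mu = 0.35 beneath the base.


Resisting force = mu * W = 0.35 * 382 = 133.7 kN/m
FOS = Resisting / Driving = 133.7 / 101
= 1.3238 (dimensionless)

1.3238 (dimensionless)


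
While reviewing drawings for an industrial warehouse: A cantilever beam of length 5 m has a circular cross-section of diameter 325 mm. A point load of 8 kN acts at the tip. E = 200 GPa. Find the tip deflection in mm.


I = pi * d^4 / 64 = pi * 325^4 / 64 = 547650316.04 mm^4
L = 5000.0 mm, P = 8000.0 N, E = 200000.0 MPa
delta = P * L^3 / (3 * E * I)
= 8000.0 * 5000.0^3 / (3 * 200000.0 * 547650316.04)
= 3.0433 mm

3.0433 mm


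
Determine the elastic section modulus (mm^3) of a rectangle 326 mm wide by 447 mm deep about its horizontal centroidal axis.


S = b * h^2 / 6
= 326 * 447^2 / 6
= 326 * 199809 / 6
= 10856289.0 mm^3

10856289.0 mm^3


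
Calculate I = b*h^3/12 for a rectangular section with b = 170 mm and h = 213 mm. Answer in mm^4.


I = b * h^3 / 12
= 170 * 213^3 / 12
= 170 * 9663597 / 12
= 136900957.5 mm^4

136900957.5 mm^4


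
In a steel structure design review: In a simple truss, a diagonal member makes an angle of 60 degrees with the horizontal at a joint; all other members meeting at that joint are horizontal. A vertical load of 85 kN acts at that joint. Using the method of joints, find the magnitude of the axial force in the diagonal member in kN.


At the joint, only the diagonal has a vertical component, so vertical equilibrium gives:
F * sin(60) = 85
F = 85 / sin(60)
= 85 / 0.866025
= 98.15 kN

98.15 kN


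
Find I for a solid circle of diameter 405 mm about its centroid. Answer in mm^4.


r = d / 2 = 405 / 2 = 202.5 mm
I = pi * r^4 / 4 = pi * 202.5^4 / 4
= 1320656859.91 mm^4

1320656859.91 mm^4


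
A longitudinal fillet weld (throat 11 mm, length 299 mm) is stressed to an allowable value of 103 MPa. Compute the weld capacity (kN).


Strength = throat * length * allowable stress
= 11 * 299 * 103 N
= 338767 N
= 338.77 kN

338.77 kN


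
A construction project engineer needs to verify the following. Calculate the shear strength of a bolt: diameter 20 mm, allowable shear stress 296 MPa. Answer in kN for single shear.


A = pi * d^2 / 4 = pi * 20^2 / 4 = 314.1593 mm^2
V = f_v * A / 1000 = 296 * 314.1593 / 1000
= 92.9911 kN

92.9911 kN


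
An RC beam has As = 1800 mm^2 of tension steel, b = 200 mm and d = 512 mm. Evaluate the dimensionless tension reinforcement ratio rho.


rho = As / (b * d)
= 1800 / (200 * 512)
= 1800 / 102400
= 0.017578 (dimensionless)

0.017578 (dimensionless)


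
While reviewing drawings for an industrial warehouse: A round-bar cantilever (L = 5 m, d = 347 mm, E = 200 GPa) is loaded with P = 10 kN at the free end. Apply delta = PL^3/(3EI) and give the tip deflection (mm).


I = pi * d^4 / 64 = pi * 347^4 / 64 = 711684976.18 mm^4
L = 5000.0 mm, P = 10000.0 N, E = 200000.0 MPa
delta = P * L^3 / (3 * E * I)
= 10000.0 * 5000.0^3 / (3 * 200000.0 * 711684976.18)
= 2.9273 mm

2.9273 mm


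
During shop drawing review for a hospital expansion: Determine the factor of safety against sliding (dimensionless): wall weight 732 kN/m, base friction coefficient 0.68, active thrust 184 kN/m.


Resisting force = mu * W = 0.68 * 732 = 497.76 kN/m
FOS = Resisting / Driving = 497.76 / 184
= 2.7052 (dimensionless)

2.7052 (dimensionless)


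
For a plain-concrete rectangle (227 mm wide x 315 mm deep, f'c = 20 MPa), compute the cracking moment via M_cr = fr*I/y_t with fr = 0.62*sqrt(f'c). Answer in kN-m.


fr = 0.62 * sqrt(20) = 0.62 * 4.4721 = 2.7727 MPa
I = 227 * 315^3 / 12 = 591256968.75 mm^4
y_t = 157.5 mm
M_cr = fr * I / y_t = 2.7727 * 591256968.75 / 157.5 N-mm
= 10.4088 kN-m

10.4088 kN-m


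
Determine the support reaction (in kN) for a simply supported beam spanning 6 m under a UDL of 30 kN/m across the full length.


Total load = w * L = 30 * 6 = 180 kN
By symmetry, each reaction R = total / 2 = 180 / 2 = 90.0 kN

90.0 kN


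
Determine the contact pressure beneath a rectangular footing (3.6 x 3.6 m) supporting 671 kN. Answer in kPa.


A = 3.6 * 3.6 = 12.96 m^2
q = P / A = 671 / 12.96
= 51.7747 kPa

51.7747 kPa


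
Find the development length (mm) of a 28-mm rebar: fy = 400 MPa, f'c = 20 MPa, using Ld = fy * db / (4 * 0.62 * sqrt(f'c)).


Ld = (fy * db) / (4 * 0.62 * sqrt(f'c))
= (400 * 28) / (4 * 0.62 * sqrt(20))
= 11200 / 11.0909
= 1009.84 mm

1009.84 mm


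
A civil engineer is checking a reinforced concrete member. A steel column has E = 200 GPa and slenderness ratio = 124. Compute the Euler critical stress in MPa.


sigma_cr = pi^2 * E / lambda^2
= 9.8696 * 200000.0 / 124^2
= 9.8696 * 200000.0 / 15376
= 128.3767 MPa

128.3767 MPa


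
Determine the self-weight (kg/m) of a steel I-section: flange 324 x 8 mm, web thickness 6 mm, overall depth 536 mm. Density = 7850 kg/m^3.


A_flanges = 2 * 324 * 8 = 5184 mm^2
A_web = (536 - 2 * 8) * 6 = 3120 mm^2
A_total = 5184 + 3120 = 8304 mm^2 = 0.008304 m^2
Weight = rho * A = 7850 * 0.008304 = 65.1864 kg/m

65.1864 kg/m


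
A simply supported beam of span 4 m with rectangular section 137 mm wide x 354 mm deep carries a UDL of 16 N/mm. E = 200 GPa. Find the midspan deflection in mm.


I = 137 * 354^3 / 12 = 506464614.0 mm^4
L = 4000.0 mm, w = 16 N/mm, E = 200000.0 MPa
delta = 5 * w * L^4 / (384 * E * I)
= 5 * 16 * 4000.0^4 / (384 * 200000.0 * 506464614.0)
= 0.5265 mm

0.5265 mm


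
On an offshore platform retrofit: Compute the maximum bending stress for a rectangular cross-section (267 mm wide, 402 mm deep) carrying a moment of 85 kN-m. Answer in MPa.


I = b * h^3 / 12 = 267 * 402^3 / 12 = 1445466978.0 mm^4
y = h / 2 = 402 / 2 = 201.0 mm
M = 85 kN-m = 85000000.0 N-mm
sigma = M * y / I = 85000000.0 * 201.0 / 1445466978.0
= 11.82 MPa

11.82 MPa


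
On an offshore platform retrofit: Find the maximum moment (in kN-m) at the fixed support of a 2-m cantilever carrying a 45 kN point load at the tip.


For a cantilever with a point load at the free end:
M_max = P * L = 45 * 2 = 90 kN-m

90 kN-m


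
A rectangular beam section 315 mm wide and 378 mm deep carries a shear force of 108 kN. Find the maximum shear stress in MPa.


A = b * h = 315 * 378 = 119070 mm^2
V = 108 kN = 108000.0 N
tau_max = 1.5 * V / A = 1.5 * 108000.0 / 119070
= 1.3605 MPa

1.3605 MPa


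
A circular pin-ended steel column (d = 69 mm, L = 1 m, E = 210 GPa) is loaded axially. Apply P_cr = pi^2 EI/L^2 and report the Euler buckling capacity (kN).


I = pi * d^4 / 64 = 1112669.7 mm^4
L = 1000.0 mm
P_cr = pi^2 * E * I / L^2
= 9.8696 * 210000.0 * 1112669.7 / 1000.0^2
= 2306138.05 N = 2306.1381 kN

2306.1381 kN


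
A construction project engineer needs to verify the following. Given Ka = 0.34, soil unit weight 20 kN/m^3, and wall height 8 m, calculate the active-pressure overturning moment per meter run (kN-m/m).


Pa = 0.5 * Ka * gamma * H^2
= 0.5 * 0.34 * 20 * 8^2
= 217.6 kN/m
Arm = H / 3 = 8 / 3 = 2.6667 m
Mo = Pa * arm = Pa * H / 3 = 217.6 * 8 / 3 = 580.2667 kN-m/m

580.2667 kN-m/m


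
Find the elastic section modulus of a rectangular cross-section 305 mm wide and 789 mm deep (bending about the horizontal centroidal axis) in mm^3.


S = b * h^2 / 6
= 305 * 789^2 / 6
= 305 * 622521 / 6
= 31644817.5 mm^3

31644817.5 mm^3


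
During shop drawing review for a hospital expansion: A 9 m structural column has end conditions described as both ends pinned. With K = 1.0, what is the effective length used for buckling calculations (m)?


L_eff = K * L
= 1.0 * 9
= 9.0 m

9.0 m


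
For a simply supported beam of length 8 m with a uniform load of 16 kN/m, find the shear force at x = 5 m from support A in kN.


R_A = w * L / 2 = 16 * 8 / 2 = 64.0 kN
V(x) = R_A - w * x = 64.0 - 16 * 5
= -16.0 kN

-16.0 kN


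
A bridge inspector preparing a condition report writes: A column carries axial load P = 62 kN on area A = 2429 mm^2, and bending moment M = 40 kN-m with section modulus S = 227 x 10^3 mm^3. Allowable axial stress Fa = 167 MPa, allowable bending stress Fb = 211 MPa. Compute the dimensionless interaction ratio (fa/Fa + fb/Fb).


f_a = P / A = 62000.0 / 2429 = 25.5249 MPa
f_b = M / S = 40000000.0 / 227000.0 = 176.2115 MPa
Ratio = f_a / Fa + f_b / Fb
= 25.5249 / 167 + 176.2115 / 211
= 0.988 (dimensionless)

0.988 (dimensionless)


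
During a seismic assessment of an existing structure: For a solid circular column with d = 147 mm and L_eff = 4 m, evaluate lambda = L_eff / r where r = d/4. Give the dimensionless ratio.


Radius of gyration r = d / 4 = 147 / 4 = 36.75 mm
L_eff = 4000.0 mm
Slenderness ratio = L / r = 4000.0 / 36.75 = 108.84 (dimensionless)

108.84 (dimensionless)


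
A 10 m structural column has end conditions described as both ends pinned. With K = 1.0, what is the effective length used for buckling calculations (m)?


L_eff = K * L
= 1.0 * 10
= 10.0 m

10.0 m


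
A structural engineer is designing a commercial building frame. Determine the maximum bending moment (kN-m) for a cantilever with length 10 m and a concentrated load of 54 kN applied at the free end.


For a cantilever with a point load at the free end:
M_max = P * L = 54 * 10 = 540 kN-m

540 kN-m


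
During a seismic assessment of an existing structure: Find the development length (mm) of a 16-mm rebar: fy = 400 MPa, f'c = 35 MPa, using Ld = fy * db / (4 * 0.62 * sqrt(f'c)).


Ld = (fy * db) / (4 * 0.62 * sqrt(f'c))
= (400 * 16) / (4 * 0.62 * sqrt(35))
= 6400 / 14.6719
= 436.21 mm

436.21 mm


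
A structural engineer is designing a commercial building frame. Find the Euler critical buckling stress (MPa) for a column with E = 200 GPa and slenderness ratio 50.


sigma_cr = pi^2 * E / lambda^2
= 9.8696 * 200000.0 / 50^2
= 9.8696 * 200000.0 / 2500
= 789.5684 MPa

789.5684 MPa


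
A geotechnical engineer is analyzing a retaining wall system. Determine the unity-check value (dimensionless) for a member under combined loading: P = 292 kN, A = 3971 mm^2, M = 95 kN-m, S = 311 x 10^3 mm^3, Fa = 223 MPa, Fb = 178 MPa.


f_a = P / A = 292000.0 / 3971 = 73.5331 MPa
f_b = M / S = 95000000.0 / 311000.0 = 305.4662 MPa
Ratio = f_a / Fa + f_b / Fb
= 73.5331 / 223 + 305.4662 / 178
= 2.0458 (dimensionless)

2.0458 (dimensionless)


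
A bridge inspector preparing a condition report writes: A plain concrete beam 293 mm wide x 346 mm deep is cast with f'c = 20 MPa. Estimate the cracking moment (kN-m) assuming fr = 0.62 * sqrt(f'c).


fr = 0.62 * sqrt(20) = 0.62 * 4.4721 = 2.7727 MPa
I = 293 * 346^3 / 12 = 1011380720.67 mm^4
y_t = 173.0 mm
M_cr = fr * I / y_t = 2.7727 * 1011380720.67 / 173.0 N-mm
= 16.2097 kN-m

16.2097 kN-m


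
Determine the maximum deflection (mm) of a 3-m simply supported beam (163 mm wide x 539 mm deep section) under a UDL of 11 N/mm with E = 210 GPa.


I = 163 * 539^3 / 12 = 2127025291.42 mm^4
L = 3000.0 mm, w = 11 N/mm, E = 210000.0 MPa
delta = 5 * w * L^4 / (384 * E * I)
= 5 * 11 * 3000.0^4 / (384 * 210000.0 * 2127025291.42)
= 0.026 mm

0.026 mm


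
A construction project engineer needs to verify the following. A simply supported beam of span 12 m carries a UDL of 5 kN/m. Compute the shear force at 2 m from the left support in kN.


R_A = w * L / 2 = 5 * 12 / 2 = 30.0 kN
V(x) = R_A - w * x = 30.0 - 5 * 2
= 20.0 kN

20.0 kN


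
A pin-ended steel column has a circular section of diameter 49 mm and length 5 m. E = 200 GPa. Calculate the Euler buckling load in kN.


I = pi * d^4 / 64 = 282979.01 mm^4
L = 5000.0 mm
P_cr = pi^2 * E * I / L^2
= 9.8696 * 200000.0 * 282979.01 / 5000.0^2
= 22343.13 N = 22.3431 kN

22.3431 kN


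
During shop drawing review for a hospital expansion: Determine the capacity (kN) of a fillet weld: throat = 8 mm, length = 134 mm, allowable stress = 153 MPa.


Strength = throat * length * allowable stress
= 8 * 134 * 153 N
= 164016 N
= 164.02 kN

164.02 kN


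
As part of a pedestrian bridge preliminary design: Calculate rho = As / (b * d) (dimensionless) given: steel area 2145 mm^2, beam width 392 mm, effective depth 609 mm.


rho = As / (b * d)
= 2145 / (392 * 609)
= 2145 / 238728
= 0.008985 (dimensionless)

0.008985 (dimensionless)


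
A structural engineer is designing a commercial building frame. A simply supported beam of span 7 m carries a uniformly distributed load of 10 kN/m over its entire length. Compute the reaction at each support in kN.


Total load = w * L = 10 * 7 = 70 kN
By symmetry, each reaction R = total / 2 = 70 / 2 = 35.0 kN

35.0 kN


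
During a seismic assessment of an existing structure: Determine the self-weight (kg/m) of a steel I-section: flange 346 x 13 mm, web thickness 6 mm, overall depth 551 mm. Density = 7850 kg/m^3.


A_flanges = 2 * 346 * 13 = 8996 mm^2
A_web = (551 - 2 * 13) * 6 = 3150 mm^2
A_total = 8996 + 3150 = 12146 mm^2 = 0.012146 m^2
Weight = rho * A = 7850 * 0.012146 = 95.3461 kg/m

95.3461 kg/m


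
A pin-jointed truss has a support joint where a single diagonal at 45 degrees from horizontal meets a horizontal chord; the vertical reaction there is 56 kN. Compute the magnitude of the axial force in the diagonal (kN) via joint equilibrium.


At the joint, only the diagonal has a vertical component, so vertical equilibrium gives:
F * sin(45) = 56
F = 56 / sin(45)
= 56 / 0.707107
= 79.2 kN

79.2 kN


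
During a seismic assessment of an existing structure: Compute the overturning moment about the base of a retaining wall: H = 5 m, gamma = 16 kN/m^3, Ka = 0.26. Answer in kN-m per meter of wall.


Pa = 0.5 * Ka * gamma * H^2
= 0.5 * 0.26 * 16 * 5^2
= 52.0 kN/m
Arm = H / 3 = 5 / 3 = 1.6667 m
Mo = Pa * arm = Pa * H / 3 = 52.0 * 5 / 3 = 86.6667 kN-m/m

86.6667 kN-m/m


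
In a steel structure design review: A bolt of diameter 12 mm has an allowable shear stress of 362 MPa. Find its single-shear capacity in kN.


A = pi * d^2 / 4 = pi * 12^2 / 4 = 113.0973 mm^2
V = f_v * A / 1000 = 362 * 113.0973 / 1000
= 40.9412 kN

40.9412 kN


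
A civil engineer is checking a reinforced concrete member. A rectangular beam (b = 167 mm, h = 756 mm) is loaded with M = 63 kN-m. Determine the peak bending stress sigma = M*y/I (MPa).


I = b * h^3 / 12 = 167 * 756^3 / 12 = 6013130256.0 mm^4
y = h / 2 = 756 / 2 = 378.0 mm
M = 63 kN-m = 63000000.0 N-mm
sigma = M * y / I = 63000000.0 * 378.0 / 6013130256.0
= 3.96 MPa

3.96 MPa


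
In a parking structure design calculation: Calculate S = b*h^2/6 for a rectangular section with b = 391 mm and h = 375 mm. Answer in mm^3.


S = b * h^2 / 6
= 391 * 375^2 / 6
= 391 * 140625 / 6
= 9164062.5 mm^3

9164062.5 mm^3


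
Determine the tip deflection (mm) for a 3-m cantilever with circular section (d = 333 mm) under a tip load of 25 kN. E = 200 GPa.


I = pi * d^4 / 64 = pi * 333^4 / 64 = 603596666.66 mm^4
L = 3000.0 mm, P = 25000.0 N, E = 200000.0 MPa
delta = P * L^3 / (3 * E * I)
= 25000.0 * 3000.0^3 / (3 * 200000.0 * 603596666.66)
= 1.8638 mm

1.8638 mm


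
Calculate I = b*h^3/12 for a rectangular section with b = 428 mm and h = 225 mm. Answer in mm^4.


I = b * h^3 / 12
= 428 * 225^3 / 12
= 428 * 11390625 / 12
= 406265625.0 mm^4

406265625.0 mm^4


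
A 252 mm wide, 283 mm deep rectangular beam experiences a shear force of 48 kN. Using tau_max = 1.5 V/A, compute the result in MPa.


A = b * h = 252 * 283 = 71316 mm^2
V = 48 kN = 48000.0 N
tau_max = 1.5 * V / A = 1.5 * 48000.0 / 71316
= 1.0096 MPa

1.0096 MPa


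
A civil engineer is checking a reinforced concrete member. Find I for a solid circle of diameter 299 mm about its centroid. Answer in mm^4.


r = d / 2 = 299 / 2 = 149.5 mm
I = pi * r^4 / 4 = pi * 149.5^4 / 4
= 392332830.95 mm^4

392332830.95 mm^4


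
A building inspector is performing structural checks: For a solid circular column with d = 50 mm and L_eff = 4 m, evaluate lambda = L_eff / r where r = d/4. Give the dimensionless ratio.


Radius of gyration r = d / 4 = 50 / 4 = 12.5 mm
L_eff = 4000.0 mm
Slenderness ratio = L / r = 4000.0 / 12.5 = 320.0 (dimensionless)

320.0 (dimensionless)


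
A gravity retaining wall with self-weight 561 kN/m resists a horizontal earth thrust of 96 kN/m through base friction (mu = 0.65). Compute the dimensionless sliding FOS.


Resisting force = mu * W = 0.65 * 561 = 364.65 kN/m
FOS = Resisting / Driving = 364.65 / 96
= 3.7984 (dimensionless)

3.7984 (dimensionless)


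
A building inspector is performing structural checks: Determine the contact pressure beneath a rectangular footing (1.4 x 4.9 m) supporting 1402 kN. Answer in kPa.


A = 1.4 * 4.9 = 6.86 m^2
q = P / A = 1402 / 6.86
= 204.3732 kPa

204.3732 kPa


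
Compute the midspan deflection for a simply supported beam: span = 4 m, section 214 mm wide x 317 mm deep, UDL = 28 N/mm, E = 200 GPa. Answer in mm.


I = 214 * 317^3 / 12 = 568081065.17 mm^4
L = 4000.0 mm, w = 28 N/mm, E = 200000.0 MPa
delta = 5 * w * L^4 / (384 * E * I)
= 5 * 28 * 4000.0^4 / (384 * 200000.0 * 568081065.17)
= 0.8215 mm

0.8215 mm


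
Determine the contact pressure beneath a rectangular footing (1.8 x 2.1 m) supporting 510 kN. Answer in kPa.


A = 1.8 * 2.1 = 3.78 m^2
q = P / A = 510 / 3.78
= 134.9206 kPa

134.9206 kPa


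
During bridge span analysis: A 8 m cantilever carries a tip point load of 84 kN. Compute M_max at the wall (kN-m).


For a cantilever with a point load at the free end:
M_max = P * L = 84 * 8 = 672 kN-m

672 kN-m


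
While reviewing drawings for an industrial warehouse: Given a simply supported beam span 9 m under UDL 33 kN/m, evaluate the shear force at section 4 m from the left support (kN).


R_A = w * L / 2 = 33 * 9 / 2 = 148.5 kN
V(x) = R_A - w * x = 148.5 - 33 * 4
= 16.5 kN

16.5 kN


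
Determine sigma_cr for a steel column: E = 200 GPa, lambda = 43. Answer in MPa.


sigma_cr = pi^2 * E / lambda^2
= 9.8696 * 200000.0 / 43^2
= 9.8696 * 200000.0 / 1849
= 1067.5613 MPa

1067.5613 MPa


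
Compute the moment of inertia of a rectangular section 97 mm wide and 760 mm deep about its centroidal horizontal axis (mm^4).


I = b * h^3 / 12
= 97 * 760^3 / 12
= 97 * 438976000 / 12
= 3548389333.33 mm^4

3548389333.33 mm^4


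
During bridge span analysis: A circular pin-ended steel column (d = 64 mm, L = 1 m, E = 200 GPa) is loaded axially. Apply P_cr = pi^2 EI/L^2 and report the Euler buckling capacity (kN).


I = pi * d^4 / 64 = 823549.66 mm^4
L = 1000.0 mm
P_cr = pi^2 * E * I / L^2
= 9.8696 * 200000.0 * 823549.66 / 1000.0^2
= 1625621.88 N = 1625.6219 kN

1625.6219 kN


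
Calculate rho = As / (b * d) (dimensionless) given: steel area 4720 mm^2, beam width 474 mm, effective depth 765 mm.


rho = As / (b * d)
= 4720 / (474 * 765)
= 4720 / 362610
= 0.013017 (dimensionless)

0.013017 (dimensionless)


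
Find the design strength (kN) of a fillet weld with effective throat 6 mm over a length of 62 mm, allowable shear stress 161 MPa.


Strength = throat * length * allowable stress
= 6 * 62 * 161 N
= 59892 N
= 59.89 kN

59.89 kN


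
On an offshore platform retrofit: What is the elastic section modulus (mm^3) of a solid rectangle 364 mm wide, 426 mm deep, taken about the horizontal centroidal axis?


S = b * h^2 / 6
= 364 * 426^2 / 6
= 364 * 181476 / 6
= 11009544.0 mm^3

11009544.0 mm^3


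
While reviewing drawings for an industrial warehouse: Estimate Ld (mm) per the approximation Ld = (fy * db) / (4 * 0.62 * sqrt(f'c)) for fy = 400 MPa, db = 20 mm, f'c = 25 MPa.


Ld = (fy * db) / (4 * 0.62 * sqrt(f'c))
= (400 * 20) / (4 * 0.62 * sqrt(25))
= 8000 / 12.4
= 645.16 mm

645.16 mm


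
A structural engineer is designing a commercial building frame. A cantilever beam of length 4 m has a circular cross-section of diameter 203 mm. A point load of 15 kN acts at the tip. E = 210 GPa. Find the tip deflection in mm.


I = pi * d^4 / 64 = pi * 203^4 / 64 = 83359298.34 mm^4
L = 4000.0 mm, P = 15000.0 N, E = 210000.0 MPa
delta = P * L^3 / (3 * E * I)
= 15000.0 * 4000.0^3 / (3 * 210000.0 * 83359298.34)
= 18.28 mm

18.28 mm


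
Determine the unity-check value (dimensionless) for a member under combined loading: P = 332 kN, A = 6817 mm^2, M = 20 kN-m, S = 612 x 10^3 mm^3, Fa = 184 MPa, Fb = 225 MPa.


f_a = P / A = 332000.0 / 6817 = 48.7018 MPa
f_b = M / S = 20000000.0 / 612000.0 = 32.6797 MPa
Ratio = f_a / Fa + f_b / Fb
= 48.7018 / 184 + 32.6797 / 225
= 0.4099 (dimensionless)

0.4099 (dimensionless)


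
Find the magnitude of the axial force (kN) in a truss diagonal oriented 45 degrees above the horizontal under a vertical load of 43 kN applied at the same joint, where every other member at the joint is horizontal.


At the joint, only the diagonal has a vertical component, so vertical equilibrium gives:
F * sin(45) = 43
F = 43 / sin(45)
= 43 / 0.707107
= 60.81 kN

60.81 kN


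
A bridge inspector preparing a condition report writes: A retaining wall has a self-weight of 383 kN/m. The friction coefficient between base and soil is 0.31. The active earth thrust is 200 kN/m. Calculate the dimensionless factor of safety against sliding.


Resisting force = mu * W = 0.31 * 383 = 118.73 kN/m
FOS = Resisting / Driving = 118.73 / 200
= 0.5937 (dimensionless)

0.5937 (dimensionless)


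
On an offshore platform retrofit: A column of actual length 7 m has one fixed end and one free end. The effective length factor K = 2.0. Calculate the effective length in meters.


L_eff = K * L
= 2.0 * 7
= 14.0 m

14.0 m


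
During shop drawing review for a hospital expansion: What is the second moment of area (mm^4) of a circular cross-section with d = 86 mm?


r = d / 2 = 86 / 2 = 43.0 mm
I = pi * r^4 / 4 = pi * 43.0^4 / 4
= 2685120.03 mm^4

2685120.03 mm^4


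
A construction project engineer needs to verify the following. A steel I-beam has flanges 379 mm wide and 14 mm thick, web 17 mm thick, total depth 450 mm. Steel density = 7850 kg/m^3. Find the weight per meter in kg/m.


A_flanges = 2 * 379 * 14 = 10612 mm^2
A_web = (450 - 2 * 14) * 17 = 7174 mm^2
A_total = 10612 + 7174 = 17786 mm^2 = 0.017786 m^2
Weight = rho * A = 7850 * 0.017786 = 139.6201 kg/m

139.6201 kg/m


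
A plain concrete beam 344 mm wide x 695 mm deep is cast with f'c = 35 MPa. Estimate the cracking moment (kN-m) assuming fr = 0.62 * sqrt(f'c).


fr = 0.62 * sqrt(35) = 0.62 * 5.9161 = 3.668 MPa
I = 344 * 695^3 / 12 = 9623468083.33 mm^4
y_t = 347.5 mm
M_cr = fr * I / y_t = 3.668 * 9623468083.33 / 347.5 N-mm
= 101.5787 kN-m

101.5787 kN-m


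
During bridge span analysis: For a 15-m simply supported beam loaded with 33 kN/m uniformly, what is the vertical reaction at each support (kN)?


Total load = w * L = 33 * 15 = 495 kN
By symmetry, each reaction R = total / 2 = 495 / 2 = 247.5 kN

247.5 kN


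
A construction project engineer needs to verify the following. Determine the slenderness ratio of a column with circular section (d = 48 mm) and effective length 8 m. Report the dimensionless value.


Radius of gyration r = d / 4 = 48 / 4 = 12.0 mm
L_eff = 8000.0 mm
Slenderness ratio = L / r = 8000.0 / 12.0 = 666.67 (dimensionless)

666.67 (dimensionless)


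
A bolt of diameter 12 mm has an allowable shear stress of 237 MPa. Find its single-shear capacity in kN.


A = pi * d^2 / 4 = pi * 12^2 / 4 = 113.0973 mm^2
V = f_v * A / 1000 = 237 * 113.0973 / 1000
= 26.8041 kN

26.8041 kN


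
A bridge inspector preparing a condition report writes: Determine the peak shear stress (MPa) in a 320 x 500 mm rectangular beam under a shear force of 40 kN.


A = b * h = 320 * 500 = 160000 mm^2
V = 40 kN = 40000.0 N
tau_max = 1.5 * V / A = 1.5 * 40000.0 / 160000
= 0.375 MPa

0.375 MPa


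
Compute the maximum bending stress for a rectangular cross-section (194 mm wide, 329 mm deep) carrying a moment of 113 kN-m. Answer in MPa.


I = b * h^3 / 12 = 194 * 329^3 / 12 = 575715838.83 mm^4
y = h / 2 = 329 / 2 = 164.5 mm
M = 113 kN-m = 113000000.0 N-mm
sigma = M * y / I = 113000000.0 * 164.5 / 575715838.83
= 32.29 MPa

32.29 MPa


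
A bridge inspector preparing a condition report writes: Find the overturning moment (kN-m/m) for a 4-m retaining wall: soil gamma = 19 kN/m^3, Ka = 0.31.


Pa = 0.5 * Ka * gamma * H^2
= 0.5 * 0.31 * 19 * 4^2
= 47.12 kN/m
Arm = H / 3 = 4 / 3 = 1.3333 m
Mo = Pa * arm = Pa * H / 3 = 47.12 * 4 / 3 = 62.8267 kN-m/m

62.8267 kN-m/m


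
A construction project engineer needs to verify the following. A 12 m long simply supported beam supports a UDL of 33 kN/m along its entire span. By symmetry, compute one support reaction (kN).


Total load = w * L = 33 * 12 = 396 kN
By symmetry, each reaction R = total / 2 = 396 / 2 = 198.0 kN

198.0 kN


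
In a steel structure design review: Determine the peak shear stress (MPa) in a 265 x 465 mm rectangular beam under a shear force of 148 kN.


A = b * h = 265 * 465 = 123225 mm^2
V = 148 kN = 148000.0 N
tau_max = 1.5 * V / A = 1.5 * 148000.0 / 123225
= 1.8016 MPa

1.8016 MPa


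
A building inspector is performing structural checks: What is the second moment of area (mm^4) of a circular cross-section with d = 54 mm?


r = d / 2 = 54 / 2 = 27.0 mm
I = pi * r^4 / 4 = pi * 27.0^4 / 4
= 417392.79 mm^4

417392.79 mm^4


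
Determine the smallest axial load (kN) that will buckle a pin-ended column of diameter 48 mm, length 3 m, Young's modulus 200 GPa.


I = pi * d^4 / 64 = 260576.26 mm^4
L = 3000.0 mm
P_cr = pi^2 * E * I / L^2
= 9.8696 * 200000.0 * 260576.26 / 3000.0^2
= 57150.77 N = 57.1508 kN

57.1508 kN


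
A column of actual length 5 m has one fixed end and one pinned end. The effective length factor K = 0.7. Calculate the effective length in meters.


L_eff = K * L
= 0.7 * 5
= 3.5 m

3.5 m


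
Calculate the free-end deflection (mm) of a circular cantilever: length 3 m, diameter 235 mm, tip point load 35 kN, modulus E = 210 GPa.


I = pi * d^4 / 64 = pi * 235^4 / 64 = 149706738.1 mm^4
L = 3000.0 mm, P = 35000.0 N, E = 210000.0 MPa
delta = P * L^3 / (3 * E * I)
= 35000.0 * 3000.0^3 / (3 * 210000.0 * 149706738.1)
= 10.0196 mm

10.0196 mm


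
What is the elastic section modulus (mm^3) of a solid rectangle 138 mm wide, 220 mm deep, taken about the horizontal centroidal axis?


S = b * h^2 / 6
= 138 * 220^2 / 6
= 138 * 48400 / 6
= 1113200.0 mm^3

1113200.0 mm^3


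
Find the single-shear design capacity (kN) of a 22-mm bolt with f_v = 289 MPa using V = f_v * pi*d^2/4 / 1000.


A = pi * d^2 / 4 = pi * 22^2 / 4 = 380.1327 mm^2
V = f_v * A / 1000 = 289 * 380.1327 / 1000
= 109.8584 kN

109.8584 kN


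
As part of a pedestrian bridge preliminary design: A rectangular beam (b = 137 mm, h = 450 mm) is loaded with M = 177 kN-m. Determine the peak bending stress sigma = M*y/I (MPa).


I = b * h^3 / 12 = 137 * 450^3 / 12 = 1040343750.0 mm^4
y = h / 2 = 450 / 2 = 225.0 mm
M = 177 kN-m = 177000000.0 N-mm
sigma = M * y / I = 177000000.0 * 225.0 / 1040343750.0
= 38.28 MPa

38.28 MPa


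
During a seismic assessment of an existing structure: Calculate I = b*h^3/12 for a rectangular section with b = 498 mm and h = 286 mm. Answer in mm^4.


I = b * h^3 / 12
= 498 * 286^3 / 12
= 498 * 23393656 / 12
= 970836724.0 mm^4

970836724.0 mm^4


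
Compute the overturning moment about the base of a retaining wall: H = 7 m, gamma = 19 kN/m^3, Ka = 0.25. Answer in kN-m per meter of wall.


Pa = 0.5 * Ka * gamma * H^2
= 0.5 * 0.25 * 19 * 7^2
= 116.375 kN/m
Arm = H / 3 = 7 / 3 = 2.3333 m
Mo = Pa * arm = Pa * H / 3 = 116.375 * 7 / 3 = 271.5417 kN-m/m

271.5417 kN-m/m


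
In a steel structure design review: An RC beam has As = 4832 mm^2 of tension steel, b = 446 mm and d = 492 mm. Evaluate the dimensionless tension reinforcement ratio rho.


rho = As / (b * d)
= 4832 / (446 * 492)
= 4832 / 219432
= 0.02202 (dimensionless)

0.02202 (dimensionless)


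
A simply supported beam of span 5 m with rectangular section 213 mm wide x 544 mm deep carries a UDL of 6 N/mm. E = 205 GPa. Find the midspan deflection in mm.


I = 213 * 544^3 / 12 = 2857558016.0 mm^4
L = 5000.0 mm, w = 6 N/mm, E = 205000.0 MPa
delta = 5 * w * L^4 / (384 * E * I)
= 5 * 6 * 5000.0^4 / (384 * 205000.0 * 2857558016.0)
= 0.0834 mm

0.0834 mm


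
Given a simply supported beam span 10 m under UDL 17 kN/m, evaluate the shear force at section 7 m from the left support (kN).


R_A = w * L / 2 = 17 * 10 / 2 = 85.0 kN
V(x) = R_A - w * x = 85.0 - 17 * 7
= -34.0 kN

-34.0 kN


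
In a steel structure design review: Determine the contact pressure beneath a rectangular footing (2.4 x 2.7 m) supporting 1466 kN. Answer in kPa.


A = 2.4 * 2.7 = 6.48 m^2
q = P / A = 1466 / 6.48
= 226.2346 kPa

226.2346 kPa


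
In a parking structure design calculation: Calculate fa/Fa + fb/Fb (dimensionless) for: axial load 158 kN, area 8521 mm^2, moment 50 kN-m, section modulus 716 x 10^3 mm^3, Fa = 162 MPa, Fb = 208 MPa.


f_a = P / A = 158000.0 / 8521 = 18.5424 MPa
f_b = M / S = 50000000.0 / 716000.0 = 69.8324 MPa
Ratio = f_a / Fa + f_b / Fb
= 18.5424 / 162 + 69.8324 / 208
= 0.4502 (dimensionless)

0.4502 (dimensionless)


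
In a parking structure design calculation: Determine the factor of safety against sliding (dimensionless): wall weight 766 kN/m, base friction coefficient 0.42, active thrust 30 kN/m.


Resisting force = mu * W = 0.42 * 766 = 321.72 kN/m
FOS = Resisting / Driving = 321.72 / 30
= 10.724 (dimensionless)

10.724 (dimensionless)


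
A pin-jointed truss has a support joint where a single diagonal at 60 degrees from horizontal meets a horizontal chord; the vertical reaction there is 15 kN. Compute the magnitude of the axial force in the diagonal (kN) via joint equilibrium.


At the joint, only the diagonal has a vertical component, so vertical equilibrium gives:
F * sin(60) = 15
F = 15 / sin(60)
= 15 / 0.866025
= 17.32 kN

17.32 kN


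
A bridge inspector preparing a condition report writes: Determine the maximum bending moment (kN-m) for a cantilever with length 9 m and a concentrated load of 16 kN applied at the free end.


For a cantilever with a point load at the free end:
M_max = P * L = 16 * 9 = 144 kN-m

144 kN-m


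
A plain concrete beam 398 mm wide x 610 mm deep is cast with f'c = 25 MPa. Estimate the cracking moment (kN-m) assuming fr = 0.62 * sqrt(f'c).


fr = 0.62 * sqrt(25) = 0.62 * 5.0 = 3.1 MPa
I = 398 * 610^3 / 12 = 7528203166.67 mm^4
y_t = 305.0 mm
M_cr = fr * I / y_t = 3.1 * 7528203166.67 / 305.0 N-mm
= 76.5162 kN-m

76.5162 kN-m


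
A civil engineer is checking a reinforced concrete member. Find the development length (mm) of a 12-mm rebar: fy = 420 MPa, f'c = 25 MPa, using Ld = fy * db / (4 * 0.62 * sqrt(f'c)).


Ld = (fy * db) / (4 * 0.62 * sqrt(f'c))
= (420 * 12) / (4 * 0.62 * sqrt(25))
= 5040 / 12.4
= 406.45 mm

406.45 mm


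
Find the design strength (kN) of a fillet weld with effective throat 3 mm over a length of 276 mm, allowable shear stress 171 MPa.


Strength = throat * length * allowable stress
= 3 * 276 * 171 N
= 141588 N
= 141.59 kN

141.59 kN


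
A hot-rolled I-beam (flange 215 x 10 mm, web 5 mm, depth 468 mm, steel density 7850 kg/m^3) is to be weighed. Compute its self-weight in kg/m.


A_flanges = 2 * 215 * 10 = 4300 mm^2
A_web = (468 - 2 * 10) * 5 = 2240 mm^2
A_total = 4300 + 2240 = 6540 mm^2 = 0.006540 m^2
Weight = rho * A = 7850 * 0.006540 = 51.339 kg/m

51.339 kg/m


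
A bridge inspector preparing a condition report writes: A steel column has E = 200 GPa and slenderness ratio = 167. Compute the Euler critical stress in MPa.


sigma_cr = pi^2 * E / lambda^2
= 9.8696 * 200000.0 / 167^2
= 9.8696 * 200000.0 / 27889
= 70.7778 MPa

70.7778 MPa


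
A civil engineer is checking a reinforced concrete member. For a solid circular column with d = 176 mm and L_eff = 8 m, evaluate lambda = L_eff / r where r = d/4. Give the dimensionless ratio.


Radius of gyration r = d / 4 = 176 / 4 = 44.0 mm
L_eff = 8000.0 mm
Slenderness ratio = L / r = 8000.0 / 44.0 = 181.82 (dimensionless)

181.82 (dimensionless)


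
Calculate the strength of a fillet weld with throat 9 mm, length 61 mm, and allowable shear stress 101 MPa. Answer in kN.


Strength = throat * length * allowable stress
= 9 * 61 * 101 N
= 55449 N
= 55.45 kN

55.45 kN


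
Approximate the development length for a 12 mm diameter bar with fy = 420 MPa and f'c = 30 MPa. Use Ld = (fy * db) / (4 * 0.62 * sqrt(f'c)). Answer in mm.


Ld = (fy * db) / (4 * 0.62 * sqrt(f'c))
= (420 * 12) / (4 * 0.62 * sqrt(30))
= 5040 / 13.5835
= 371.04 mm

371.04 mm


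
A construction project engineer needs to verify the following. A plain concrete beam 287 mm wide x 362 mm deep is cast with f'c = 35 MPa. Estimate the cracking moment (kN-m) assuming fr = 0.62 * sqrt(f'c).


fr = 0.62 * sqrt(35) = 0.62 * 5.9161 = 3.668 MPa
I = 287 * 362^3 / 12 = 1134557111.33 mm^4
y_t = 181.0 mm
M_cr = fr * I / y_t = 3.668 * 1134557111.33 / 181.0 N-mm
= 22.9918 kN-m

22.9918 kN-m


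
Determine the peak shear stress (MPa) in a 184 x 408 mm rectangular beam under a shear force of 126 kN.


A = b * h = 184 * 408 = 75072 mm^2
V = 126 kN = 126000.0 N
tau_max = 1.5 * V / A = 1.5 * 126000.0 / 75072
= 2.5176 MPa

2.5176 MPa


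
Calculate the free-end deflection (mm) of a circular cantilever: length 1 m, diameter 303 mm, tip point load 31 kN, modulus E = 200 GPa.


I = pi * d^4 / 64 = pi * 303^4 / 64 = 413752292.13 mm^4
L = 1000.0 mm, P = 31000.0 N, E = 200000.0 MPa
delta = P * L^3 / (3 * E * I)
= 31000.0 * 1000.0^3 / (3 * 200000.0 * 413752292.13)
= 0.1249 mm

0.1249 mm


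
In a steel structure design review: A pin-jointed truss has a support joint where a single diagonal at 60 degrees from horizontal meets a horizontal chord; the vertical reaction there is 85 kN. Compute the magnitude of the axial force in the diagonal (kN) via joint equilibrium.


At the joint, only the diagonal has a vertical component, so vertical equilibrium gives:
F * sin(60) = 85
F = 85 / sin(60)
= 85 / 0.866025
= 98.15 kN

98.15 kN


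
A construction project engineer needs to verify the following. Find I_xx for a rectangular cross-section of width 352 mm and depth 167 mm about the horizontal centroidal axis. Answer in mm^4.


I = b * h^3 / 12
= 352 * 167^3 / 12
= 352 * 4657463 / 12
= 136618914.67 mm^4

136618914.67 mm^4


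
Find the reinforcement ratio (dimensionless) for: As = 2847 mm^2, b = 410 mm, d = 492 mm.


rho = As / (b * d)
= 2847 / (410 * 492)
= 2847 / 201720
= 0.014114 (dimensionless)

0.014114 (dimensionless)


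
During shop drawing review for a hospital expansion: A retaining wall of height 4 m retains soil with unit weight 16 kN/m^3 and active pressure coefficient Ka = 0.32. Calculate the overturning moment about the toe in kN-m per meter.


Pa = 0.5 * Ka * gamma * H^2
= 0.5 * 0.32 * 16 * 4^2
= 40.96 kN/m
Arm = H / 3 = 4 / 3 = 1.3333 m
Mo = Pa * arm = Pa * H / 3 = 40.96 * 4 / 3 = 54.6133 kN-m/m

54.6133 kN-m/m


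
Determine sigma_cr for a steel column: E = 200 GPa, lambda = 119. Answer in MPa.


sigma_cr = pi^2 * E / lambda^2
= 9.8696 * 200000.0 / 119^2
= 9.8696 * 200000.0 / 14161
= 139.3913 MPa

139.3913 MPa


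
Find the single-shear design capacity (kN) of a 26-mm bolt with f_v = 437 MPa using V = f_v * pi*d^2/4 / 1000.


A = pi * d^2 / 4 = pi * 26^2 / 4 = 530.9292 mm^2
V = f_v * A / 1000 = 437 * 530.9292 / 1000
= 232.016 kN

232.016 kN


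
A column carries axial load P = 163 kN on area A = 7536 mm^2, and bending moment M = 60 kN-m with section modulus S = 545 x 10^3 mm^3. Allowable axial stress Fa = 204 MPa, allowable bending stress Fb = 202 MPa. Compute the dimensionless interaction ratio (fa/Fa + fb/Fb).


f_a = P / A = 163000.0 / 7536 = 21.6295 MPa
f_b = M / S = 60000000.0 / 545000.0 = 110.0917 MPa
Ratio = f_a / Fa + f_b / Fb
= 21.6295 / 204 + 110.0917 / 202
= 0.651 (dimensionless)

0.651 (dimensionless)


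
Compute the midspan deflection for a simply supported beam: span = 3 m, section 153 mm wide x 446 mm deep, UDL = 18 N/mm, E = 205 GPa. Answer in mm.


I = 153 * 446^3 / 12 = 1131135834.0 mm^4
L = 3000.0 mm, w = 18 N/mm, E = 205000.0 MPa
delta = 5 * w * L^4 / (384 * E * I)
= 5 * 18 * 3000.0^4 / (384 * 205000.0 * 1131135834.0)
= 0.0819 mm

0.0819 mm
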